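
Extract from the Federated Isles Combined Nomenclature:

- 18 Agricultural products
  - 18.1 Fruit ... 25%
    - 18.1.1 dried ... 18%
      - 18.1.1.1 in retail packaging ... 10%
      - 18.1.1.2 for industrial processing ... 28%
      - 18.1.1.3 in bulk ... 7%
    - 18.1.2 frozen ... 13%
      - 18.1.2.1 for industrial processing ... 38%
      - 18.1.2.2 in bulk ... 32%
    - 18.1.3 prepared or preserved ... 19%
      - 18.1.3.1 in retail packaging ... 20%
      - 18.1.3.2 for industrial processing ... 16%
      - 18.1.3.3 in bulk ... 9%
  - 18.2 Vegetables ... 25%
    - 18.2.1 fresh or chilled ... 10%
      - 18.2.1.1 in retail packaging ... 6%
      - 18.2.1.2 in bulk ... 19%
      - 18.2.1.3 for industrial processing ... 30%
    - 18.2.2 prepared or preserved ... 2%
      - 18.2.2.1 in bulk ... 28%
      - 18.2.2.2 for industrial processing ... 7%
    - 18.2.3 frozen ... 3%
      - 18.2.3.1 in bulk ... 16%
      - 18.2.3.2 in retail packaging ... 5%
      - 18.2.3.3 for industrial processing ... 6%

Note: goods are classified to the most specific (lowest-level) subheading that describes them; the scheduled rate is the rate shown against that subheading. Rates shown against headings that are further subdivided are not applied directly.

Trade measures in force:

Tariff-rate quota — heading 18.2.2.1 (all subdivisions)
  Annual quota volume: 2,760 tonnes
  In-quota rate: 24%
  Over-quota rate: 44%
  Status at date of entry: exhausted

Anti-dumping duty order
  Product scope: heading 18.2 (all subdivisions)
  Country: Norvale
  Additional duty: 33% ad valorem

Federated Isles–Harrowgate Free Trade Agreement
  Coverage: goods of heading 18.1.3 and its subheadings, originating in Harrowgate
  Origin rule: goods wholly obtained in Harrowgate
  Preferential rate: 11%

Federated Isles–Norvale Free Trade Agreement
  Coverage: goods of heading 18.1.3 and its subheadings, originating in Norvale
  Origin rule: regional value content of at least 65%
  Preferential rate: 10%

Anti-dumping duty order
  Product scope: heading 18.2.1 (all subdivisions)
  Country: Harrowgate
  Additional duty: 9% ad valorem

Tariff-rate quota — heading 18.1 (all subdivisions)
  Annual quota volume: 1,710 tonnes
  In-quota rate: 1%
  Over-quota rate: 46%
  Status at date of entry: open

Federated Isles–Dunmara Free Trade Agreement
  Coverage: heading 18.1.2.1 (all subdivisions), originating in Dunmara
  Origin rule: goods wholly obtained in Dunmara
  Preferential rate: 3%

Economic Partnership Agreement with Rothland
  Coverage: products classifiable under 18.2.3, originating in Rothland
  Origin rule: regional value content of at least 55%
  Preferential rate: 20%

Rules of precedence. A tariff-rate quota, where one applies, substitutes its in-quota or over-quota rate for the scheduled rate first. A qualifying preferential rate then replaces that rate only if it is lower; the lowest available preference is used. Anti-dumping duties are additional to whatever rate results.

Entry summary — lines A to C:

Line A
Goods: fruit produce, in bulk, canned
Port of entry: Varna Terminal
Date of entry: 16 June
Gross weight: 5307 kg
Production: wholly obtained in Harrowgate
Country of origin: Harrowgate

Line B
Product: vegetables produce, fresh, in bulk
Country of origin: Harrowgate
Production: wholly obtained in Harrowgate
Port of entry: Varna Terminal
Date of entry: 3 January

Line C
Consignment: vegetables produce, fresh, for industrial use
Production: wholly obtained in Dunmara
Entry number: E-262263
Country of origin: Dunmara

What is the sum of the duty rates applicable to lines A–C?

59%

Line A: fruit → 18.1; canned → 18.1.3; in bulk → 18.1.3.3. Scheduled 9%. quota on 18.1 open → in-quota 1%; Harrowgate agreement on 18.1.3: wholly obtained → 11% available; preference 11% not lower than 1% → no reduction. → 1%.
Line B: vegetables → 18.2; fresh → 18.2.1; in bulk → 18.2.1.2. Scheduled 19%. Harrowgate agreement on 18.1.3: 18.2.1.2 not covered; anti-dumping (Harrowgate, 18.2.1): +9%; total 19% + 9% = 28%. → 28%.
Line C: vegetables → 18.2; fresh → 18.2.1; for industrial use → 18.2.1.3. Scheduled 30%. Dunmara agreement on 18.1.2.1: 18.2.1.3 not covered. → 30%.
Sum: 1% + 28% + 30% = 59%.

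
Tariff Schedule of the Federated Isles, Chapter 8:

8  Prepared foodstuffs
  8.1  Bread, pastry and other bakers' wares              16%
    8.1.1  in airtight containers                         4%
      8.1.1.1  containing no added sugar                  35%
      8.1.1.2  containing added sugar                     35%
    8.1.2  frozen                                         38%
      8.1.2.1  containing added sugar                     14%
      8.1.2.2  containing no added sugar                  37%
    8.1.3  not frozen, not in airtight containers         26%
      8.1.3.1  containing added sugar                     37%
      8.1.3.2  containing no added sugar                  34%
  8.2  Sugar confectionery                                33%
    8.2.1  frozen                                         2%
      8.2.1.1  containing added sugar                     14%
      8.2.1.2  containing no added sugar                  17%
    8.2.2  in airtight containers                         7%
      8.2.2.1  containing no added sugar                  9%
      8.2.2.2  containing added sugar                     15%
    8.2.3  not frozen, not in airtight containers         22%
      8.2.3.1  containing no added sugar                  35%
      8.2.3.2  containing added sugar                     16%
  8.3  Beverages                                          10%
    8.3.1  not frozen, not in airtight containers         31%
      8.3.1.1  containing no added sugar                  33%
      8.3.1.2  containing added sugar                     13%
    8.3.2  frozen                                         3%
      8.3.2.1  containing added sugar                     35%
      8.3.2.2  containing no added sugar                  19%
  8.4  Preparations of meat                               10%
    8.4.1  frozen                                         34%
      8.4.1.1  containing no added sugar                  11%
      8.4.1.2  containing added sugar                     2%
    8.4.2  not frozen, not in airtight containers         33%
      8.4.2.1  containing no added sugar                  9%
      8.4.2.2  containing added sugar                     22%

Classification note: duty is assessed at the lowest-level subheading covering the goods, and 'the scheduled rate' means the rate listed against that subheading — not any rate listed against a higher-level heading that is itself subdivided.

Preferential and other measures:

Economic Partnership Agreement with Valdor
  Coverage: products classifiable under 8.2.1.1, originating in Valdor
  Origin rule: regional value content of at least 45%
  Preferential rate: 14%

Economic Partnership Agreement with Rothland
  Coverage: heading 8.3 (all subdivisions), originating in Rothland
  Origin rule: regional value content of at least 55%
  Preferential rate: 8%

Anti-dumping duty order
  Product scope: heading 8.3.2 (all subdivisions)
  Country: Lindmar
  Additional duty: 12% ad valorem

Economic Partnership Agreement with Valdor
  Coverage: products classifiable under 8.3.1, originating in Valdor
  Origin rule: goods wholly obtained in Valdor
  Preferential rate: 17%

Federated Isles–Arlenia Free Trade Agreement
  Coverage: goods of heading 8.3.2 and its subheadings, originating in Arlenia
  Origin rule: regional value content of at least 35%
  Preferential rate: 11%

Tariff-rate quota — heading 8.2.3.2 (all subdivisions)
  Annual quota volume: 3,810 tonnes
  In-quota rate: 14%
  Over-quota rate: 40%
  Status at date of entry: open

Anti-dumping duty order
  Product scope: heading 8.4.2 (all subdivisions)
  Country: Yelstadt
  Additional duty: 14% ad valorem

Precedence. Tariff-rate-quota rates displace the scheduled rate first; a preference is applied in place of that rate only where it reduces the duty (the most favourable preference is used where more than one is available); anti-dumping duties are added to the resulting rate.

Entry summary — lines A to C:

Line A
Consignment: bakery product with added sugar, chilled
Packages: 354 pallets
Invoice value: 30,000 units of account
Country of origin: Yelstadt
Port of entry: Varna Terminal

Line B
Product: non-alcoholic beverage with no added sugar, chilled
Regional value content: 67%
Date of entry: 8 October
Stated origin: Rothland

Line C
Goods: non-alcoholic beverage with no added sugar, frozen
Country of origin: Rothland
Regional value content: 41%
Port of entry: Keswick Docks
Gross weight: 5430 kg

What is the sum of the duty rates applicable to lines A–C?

Line A: bakery product → 8.1; chilled → 8.1.3; with added sugar → 8.1.3.1. Scheduled 37%. No special measure applies. → 37%.
Line B: non-alcoholic beverage → 8.3; chilled → 8.3.1; with no added sugar → 8.3.1.1. Scheduled 33%. Rothland agreement on 8.3: RVC ≥ 55% → 8% available; preferential 8%. → 8%.
Line C: non-alcoholic beverage → 8.3; frozen → 8.3.2; with no added sugar → 8.3.2.2. Scheduled 19%. Rothland agreement on 8.3: RVC < 55%. → 19%.
Sum: 37% + 8% + 19% = 64%.

64%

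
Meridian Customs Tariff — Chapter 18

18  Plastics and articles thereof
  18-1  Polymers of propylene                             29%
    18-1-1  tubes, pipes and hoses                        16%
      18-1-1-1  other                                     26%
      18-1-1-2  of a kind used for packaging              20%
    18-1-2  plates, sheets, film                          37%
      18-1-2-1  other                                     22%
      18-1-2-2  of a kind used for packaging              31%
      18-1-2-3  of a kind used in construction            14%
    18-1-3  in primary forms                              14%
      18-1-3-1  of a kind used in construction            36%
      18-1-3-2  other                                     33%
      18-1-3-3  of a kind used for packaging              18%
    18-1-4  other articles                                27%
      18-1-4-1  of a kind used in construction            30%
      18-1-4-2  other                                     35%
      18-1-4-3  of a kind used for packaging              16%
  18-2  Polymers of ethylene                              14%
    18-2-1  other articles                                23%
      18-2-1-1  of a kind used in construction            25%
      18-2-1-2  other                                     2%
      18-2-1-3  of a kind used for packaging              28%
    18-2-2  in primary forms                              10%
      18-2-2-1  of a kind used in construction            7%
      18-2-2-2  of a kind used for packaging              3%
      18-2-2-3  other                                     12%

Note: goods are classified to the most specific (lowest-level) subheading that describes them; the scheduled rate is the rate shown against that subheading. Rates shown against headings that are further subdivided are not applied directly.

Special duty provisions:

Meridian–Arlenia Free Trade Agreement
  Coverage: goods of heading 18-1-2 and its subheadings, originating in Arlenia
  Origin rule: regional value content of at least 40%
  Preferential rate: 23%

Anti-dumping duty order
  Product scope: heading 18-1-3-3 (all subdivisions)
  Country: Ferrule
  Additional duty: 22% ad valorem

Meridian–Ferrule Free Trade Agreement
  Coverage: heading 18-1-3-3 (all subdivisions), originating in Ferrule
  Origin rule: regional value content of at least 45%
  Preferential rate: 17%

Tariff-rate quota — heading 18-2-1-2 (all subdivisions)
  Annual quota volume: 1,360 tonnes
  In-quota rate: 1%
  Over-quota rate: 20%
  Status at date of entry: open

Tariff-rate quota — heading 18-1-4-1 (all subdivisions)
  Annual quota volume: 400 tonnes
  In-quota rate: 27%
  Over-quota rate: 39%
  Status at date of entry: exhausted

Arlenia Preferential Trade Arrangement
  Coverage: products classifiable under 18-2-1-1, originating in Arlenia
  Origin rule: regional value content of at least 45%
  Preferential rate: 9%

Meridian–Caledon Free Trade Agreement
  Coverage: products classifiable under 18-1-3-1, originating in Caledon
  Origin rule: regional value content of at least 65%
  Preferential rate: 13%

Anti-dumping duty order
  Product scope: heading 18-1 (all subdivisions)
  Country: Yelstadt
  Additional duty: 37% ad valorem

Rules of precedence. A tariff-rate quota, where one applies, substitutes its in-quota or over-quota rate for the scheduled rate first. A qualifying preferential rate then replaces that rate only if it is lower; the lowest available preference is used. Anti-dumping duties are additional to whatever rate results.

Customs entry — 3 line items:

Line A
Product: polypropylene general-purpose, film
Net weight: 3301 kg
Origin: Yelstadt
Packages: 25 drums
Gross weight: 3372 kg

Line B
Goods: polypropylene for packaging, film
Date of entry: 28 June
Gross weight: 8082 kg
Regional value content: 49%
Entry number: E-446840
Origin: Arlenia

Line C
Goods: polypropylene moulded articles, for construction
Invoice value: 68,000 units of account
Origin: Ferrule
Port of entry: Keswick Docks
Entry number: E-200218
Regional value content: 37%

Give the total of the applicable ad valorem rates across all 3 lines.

121%

Line A: polypropylene → 18-1; film → 18-1-2; general-purpose → 18-1-2-1. Scheduled 22%. anti-dumping (Yelstadt, 18-1): +37%; total 22% + 37% = 59%. → 59%.
Line B: polypropylene → 18-1; film → 18-1-2; for packaging → 18-1-2-2. Scheduled 31%. Arlenia agreement on 18-1-2: RVC ≥ 40% → 23% available; Arlenia agreement on 18-2-1-1: 18-1-2-2 not covered; preferential 23%. → 23%.
Line C: polypropylene → 18-1; moulded articles → 18-1-4; for construction → 18-1-4-1. Scheduled 30%. quota on 18-1-4-1 exhausted → over-quota 39%; Ferrule agreement on 18-1-3-3: 18-1-4-1 not covered. → 39%.
Sum: 59% + 23% + 39% = 121%.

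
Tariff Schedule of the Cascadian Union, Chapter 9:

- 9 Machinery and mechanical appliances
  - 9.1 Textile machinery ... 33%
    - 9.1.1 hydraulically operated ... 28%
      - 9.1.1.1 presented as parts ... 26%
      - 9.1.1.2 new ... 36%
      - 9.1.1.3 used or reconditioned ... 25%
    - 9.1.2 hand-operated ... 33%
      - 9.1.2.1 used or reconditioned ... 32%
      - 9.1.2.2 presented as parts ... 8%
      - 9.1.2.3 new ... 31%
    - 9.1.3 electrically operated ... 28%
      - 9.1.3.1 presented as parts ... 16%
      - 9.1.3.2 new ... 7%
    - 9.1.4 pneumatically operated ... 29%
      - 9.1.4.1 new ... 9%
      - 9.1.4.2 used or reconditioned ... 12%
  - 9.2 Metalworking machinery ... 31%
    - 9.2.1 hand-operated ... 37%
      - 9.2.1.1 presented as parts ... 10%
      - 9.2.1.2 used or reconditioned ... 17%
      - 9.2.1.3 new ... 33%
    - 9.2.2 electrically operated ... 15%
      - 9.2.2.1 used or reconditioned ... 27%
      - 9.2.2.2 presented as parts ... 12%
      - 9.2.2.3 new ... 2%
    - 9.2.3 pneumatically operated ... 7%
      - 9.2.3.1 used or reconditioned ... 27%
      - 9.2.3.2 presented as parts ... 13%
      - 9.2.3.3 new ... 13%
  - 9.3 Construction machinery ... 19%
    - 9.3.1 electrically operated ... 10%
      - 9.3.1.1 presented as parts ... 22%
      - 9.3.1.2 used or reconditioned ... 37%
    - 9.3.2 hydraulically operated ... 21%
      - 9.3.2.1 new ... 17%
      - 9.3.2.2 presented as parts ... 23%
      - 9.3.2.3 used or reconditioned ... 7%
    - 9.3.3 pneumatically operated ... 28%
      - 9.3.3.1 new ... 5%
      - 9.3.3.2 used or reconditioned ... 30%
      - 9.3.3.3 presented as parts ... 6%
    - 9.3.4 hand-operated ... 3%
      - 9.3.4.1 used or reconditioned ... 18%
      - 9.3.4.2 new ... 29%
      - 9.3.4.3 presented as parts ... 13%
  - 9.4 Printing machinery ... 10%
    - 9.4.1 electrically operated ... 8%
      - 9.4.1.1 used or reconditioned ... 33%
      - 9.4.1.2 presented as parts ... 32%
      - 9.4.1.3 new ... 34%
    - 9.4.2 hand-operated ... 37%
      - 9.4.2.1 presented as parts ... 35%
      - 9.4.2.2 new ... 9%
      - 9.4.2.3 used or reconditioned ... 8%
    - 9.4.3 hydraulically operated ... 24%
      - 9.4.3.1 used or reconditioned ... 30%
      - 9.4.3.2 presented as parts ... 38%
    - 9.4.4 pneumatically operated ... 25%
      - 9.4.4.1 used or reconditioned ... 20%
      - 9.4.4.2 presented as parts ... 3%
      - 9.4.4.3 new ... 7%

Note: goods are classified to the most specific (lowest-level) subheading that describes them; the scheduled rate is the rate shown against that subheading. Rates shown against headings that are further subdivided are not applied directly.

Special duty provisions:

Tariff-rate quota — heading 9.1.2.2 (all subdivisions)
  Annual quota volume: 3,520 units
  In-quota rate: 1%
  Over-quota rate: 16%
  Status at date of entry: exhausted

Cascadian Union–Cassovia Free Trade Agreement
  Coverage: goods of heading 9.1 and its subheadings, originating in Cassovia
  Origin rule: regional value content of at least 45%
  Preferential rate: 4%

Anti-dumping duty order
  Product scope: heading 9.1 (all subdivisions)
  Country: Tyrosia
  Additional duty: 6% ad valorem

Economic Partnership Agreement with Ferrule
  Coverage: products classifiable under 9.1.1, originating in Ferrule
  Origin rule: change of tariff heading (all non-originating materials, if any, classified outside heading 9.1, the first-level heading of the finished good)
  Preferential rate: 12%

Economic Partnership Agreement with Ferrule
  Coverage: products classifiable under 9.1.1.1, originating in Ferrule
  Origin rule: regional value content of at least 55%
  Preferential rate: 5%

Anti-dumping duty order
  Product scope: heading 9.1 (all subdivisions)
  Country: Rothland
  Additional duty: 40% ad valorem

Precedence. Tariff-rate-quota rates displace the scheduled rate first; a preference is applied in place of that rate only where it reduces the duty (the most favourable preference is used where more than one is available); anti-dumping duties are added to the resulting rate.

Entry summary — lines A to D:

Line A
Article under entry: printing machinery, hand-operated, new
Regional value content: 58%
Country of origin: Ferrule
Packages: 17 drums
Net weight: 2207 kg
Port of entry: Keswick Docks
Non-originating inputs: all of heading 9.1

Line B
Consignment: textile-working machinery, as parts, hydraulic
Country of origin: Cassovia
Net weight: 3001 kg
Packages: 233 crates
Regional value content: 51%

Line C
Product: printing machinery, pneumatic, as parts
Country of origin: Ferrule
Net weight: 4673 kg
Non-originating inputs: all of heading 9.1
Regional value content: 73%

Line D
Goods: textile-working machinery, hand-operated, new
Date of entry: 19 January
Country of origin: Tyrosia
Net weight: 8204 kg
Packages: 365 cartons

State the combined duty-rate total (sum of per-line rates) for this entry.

Line A: printing → 9.4; hand-operated → 9.4.2; new → 9.4.2.2. Scheduled 9%. Ferrule agreement on 9.1.1: 9.4.2.2 not covered; Ferrule agreement on 9.1.1.1: 9.4.2.2 not covered. → 9%.
Line B: textile-working → 9.1; hydraulic → 9.1.1; as parts → 9.1.1.1. Scheduled 26%. Cassovia agreement on 9.1: RVC ≥ 45% → 4% available; preferential 4%. → 4%.
Line C: printing → 9.4; pneumatic → 9.4.4; as parts → 9.4.4.2. Scheduled 3%. Ferrule agreement on 9.1.1: 9.4.4.2 not covered; Ferrule agreement on 9.1.1.1: 9.4.4.2 not covered. → 3%.
Line D: textile-working → 9.1; hand-operated → 9.1.2; new → 9.1.2.3. Scheduled 31%. anti-dumping (Tyrosia, 9.1): +6%; total 31% + 6% = 37%. → 37%.
Sum: 9% + 4% + 3% + 37% = 53%.

53%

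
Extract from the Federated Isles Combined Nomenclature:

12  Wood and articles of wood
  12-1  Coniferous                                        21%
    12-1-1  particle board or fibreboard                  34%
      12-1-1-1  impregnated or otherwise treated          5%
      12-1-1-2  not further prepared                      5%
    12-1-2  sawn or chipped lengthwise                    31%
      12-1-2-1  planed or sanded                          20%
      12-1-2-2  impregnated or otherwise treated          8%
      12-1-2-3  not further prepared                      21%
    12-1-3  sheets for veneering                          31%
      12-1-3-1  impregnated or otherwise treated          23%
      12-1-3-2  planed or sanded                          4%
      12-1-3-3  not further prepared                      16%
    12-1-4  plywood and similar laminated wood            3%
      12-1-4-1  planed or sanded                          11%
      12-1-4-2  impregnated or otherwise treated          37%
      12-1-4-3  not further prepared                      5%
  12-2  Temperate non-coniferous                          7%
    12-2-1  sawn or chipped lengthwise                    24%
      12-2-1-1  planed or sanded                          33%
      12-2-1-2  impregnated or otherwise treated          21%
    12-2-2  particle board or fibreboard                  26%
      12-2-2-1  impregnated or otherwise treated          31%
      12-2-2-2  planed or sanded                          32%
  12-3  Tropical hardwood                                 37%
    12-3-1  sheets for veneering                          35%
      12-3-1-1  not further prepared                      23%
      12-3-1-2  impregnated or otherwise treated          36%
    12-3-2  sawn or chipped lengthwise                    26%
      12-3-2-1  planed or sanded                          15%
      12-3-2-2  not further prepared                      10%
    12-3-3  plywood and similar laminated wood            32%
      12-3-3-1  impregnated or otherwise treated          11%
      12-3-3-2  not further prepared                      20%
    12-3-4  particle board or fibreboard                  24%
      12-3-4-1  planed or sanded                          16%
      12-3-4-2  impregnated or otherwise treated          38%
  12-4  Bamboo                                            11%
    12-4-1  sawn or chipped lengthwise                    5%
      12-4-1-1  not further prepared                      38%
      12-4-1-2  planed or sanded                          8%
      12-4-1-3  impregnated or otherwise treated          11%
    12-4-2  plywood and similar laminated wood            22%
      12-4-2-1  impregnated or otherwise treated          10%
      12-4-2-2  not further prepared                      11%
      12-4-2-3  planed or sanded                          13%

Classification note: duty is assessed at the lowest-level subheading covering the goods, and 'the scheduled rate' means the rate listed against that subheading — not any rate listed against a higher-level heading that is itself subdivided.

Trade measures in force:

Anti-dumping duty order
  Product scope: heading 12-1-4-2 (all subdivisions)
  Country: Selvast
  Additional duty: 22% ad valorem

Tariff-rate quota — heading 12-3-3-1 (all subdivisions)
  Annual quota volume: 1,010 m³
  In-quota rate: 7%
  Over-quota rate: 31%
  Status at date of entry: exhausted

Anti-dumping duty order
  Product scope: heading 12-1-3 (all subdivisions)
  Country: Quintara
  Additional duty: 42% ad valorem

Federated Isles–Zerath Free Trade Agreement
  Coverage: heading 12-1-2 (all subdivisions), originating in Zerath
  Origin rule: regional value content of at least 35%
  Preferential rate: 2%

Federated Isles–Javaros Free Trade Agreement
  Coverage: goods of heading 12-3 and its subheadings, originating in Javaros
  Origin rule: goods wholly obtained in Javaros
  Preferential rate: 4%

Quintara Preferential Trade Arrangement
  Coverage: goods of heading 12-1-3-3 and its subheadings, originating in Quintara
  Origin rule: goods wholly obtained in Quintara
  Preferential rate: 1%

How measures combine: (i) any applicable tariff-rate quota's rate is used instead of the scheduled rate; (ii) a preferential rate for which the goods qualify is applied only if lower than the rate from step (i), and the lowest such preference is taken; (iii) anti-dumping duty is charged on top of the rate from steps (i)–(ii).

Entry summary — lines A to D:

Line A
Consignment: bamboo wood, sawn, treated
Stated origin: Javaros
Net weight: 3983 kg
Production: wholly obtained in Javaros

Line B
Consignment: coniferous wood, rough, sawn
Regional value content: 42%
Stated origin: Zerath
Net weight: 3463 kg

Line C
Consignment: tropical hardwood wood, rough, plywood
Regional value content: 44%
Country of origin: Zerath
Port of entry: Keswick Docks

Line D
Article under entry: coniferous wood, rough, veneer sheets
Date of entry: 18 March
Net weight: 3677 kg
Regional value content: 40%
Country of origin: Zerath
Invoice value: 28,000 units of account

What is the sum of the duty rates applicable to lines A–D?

Line A: bamboo → 12-4; sawn → 12-4-1; treated → 12-4-1-3. Scheduled 11%. Javaros agreement on 12-3: 12-4-1-3 not covered. → 11%.
Line B: coniferous → 12-1; sawn → 12-1-2; rough → 12-1-2-3. Scheduled 21%. Zerath agreement on 12-1-2: RVC ≥ 35% → 2% available; preferential 2%. → 2%.
Line C: tropical hardwood → 12-3; plywood → 12-3-3; rough → 12-3-3-2. Scheduled 20%. Zerath agreement on 12-1-2: 12-3-3-2 not covered. → 20%.
Line D: coniferous → 12-1; veneer sheets → 12-1-3; rough → 12-1-3-3. Scheduled 16%. Zerath agreement on 12-1-2: 12-1-3-3 not covered. → 16%.
Sum: 11% + 2% + 20% + 16% = 49%.

49%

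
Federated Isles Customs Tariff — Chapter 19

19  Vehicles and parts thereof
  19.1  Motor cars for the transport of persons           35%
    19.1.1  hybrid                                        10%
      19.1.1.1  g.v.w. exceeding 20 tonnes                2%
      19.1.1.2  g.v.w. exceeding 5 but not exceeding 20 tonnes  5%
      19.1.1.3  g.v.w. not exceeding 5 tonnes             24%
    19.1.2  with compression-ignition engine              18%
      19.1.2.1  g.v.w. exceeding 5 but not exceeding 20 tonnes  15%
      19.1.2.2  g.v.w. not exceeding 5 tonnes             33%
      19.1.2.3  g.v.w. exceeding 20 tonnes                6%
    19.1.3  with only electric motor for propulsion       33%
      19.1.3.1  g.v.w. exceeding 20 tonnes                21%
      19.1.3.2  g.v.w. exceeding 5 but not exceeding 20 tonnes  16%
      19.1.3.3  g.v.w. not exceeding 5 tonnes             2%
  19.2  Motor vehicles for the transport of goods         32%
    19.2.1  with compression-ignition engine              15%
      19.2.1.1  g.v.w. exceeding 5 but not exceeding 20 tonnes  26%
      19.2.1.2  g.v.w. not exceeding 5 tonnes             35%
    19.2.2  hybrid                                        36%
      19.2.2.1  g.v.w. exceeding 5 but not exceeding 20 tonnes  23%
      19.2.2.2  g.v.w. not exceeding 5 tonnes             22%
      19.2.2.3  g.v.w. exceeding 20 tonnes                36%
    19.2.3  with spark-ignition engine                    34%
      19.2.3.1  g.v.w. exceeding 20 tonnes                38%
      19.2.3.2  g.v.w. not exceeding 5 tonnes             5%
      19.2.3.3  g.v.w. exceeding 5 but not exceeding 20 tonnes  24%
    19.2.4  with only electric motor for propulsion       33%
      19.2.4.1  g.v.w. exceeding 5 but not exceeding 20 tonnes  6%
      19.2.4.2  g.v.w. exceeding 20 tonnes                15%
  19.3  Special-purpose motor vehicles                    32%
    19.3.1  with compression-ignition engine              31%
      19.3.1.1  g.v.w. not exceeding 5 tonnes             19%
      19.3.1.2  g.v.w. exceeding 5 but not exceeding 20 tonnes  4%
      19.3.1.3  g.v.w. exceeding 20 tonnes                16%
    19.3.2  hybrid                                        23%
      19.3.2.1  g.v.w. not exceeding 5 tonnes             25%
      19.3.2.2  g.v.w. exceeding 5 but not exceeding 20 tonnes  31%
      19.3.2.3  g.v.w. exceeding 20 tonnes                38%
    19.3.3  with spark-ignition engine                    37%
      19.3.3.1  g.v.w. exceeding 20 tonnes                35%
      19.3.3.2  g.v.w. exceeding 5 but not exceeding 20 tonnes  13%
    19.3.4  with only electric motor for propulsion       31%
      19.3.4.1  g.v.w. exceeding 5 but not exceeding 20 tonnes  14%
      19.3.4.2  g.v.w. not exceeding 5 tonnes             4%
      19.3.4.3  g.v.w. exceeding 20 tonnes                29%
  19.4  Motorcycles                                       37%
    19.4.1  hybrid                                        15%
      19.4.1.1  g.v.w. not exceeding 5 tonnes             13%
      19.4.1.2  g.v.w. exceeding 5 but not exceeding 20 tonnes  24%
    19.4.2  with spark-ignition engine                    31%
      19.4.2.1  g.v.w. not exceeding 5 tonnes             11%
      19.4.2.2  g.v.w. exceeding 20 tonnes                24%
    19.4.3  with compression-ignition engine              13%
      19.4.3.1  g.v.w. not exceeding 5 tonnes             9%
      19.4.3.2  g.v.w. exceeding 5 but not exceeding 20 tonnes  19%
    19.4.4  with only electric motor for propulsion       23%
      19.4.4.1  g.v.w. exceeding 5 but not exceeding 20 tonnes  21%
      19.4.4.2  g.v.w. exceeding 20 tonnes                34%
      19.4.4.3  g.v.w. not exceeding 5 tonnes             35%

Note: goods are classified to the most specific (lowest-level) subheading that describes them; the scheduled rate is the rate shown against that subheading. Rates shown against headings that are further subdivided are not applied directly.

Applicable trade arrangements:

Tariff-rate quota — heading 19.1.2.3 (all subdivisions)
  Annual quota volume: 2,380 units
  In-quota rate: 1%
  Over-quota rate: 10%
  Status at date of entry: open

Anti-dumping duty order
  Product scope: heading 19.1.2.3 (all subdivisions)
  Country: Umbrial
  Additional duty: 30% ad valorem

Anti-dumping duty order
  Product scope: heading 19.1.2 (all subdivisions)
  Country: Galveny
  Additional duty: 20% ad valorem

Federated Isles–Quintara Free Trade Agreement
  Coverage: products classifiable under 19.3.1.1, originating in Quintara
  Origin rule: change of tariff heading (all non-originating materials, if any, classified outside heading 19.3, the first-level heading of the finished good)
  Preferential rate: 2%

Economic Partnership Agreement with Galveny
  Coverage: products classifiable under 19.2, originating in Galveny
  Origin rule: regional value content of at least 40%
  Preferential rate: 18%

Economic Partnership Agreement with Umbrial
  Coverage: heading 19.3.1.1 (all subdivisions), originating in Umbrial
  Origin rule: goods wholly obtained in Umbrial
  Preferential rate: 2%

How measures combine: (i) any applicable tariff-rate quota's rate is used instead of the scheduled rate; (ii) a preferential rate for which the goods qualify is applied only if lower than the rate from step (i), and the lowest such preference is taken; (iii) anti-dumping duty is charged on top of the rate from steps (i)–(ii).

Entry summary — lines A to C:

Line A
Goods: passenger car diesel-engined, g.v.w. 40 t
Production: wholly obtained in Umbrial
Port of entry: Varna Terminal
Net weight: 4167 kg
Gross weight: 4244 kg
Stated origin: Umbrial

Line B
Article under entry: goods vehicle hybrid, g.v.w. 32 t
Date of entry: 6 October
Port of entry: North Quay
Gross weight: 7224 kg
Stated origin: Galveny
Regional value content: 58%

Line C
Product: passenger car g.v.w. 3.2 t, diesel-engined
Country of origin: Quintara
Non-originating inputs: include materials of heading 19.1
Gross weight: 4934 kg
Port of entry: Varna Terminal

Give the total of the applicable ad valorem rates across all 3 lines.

Line A: passenger car → 19.1; diesel-engined → 19.1.2; g.v.w. 40 t → 19.1.2.3. Scheduled 6%. quota on 19.1.2.3 open → in-quota 1%; Umbrial agreement on 19.3.1.1: 19.1.2.3 not covered; anti-dumping (Umbrial, 19.1.2.3): +30%; total 1% + 30% = 31%. → 31%.
Line B: goods vehicle → 19.2; hybrid → 19.2.2; g.v.w. 32 t → 19.2.2.3. Scheduled 36%. Galveny agreement on 19.2: RVC ≥ 40% → 18% available; preferential 18%. → 18%.
Line C: passenger car → 19.1; diesel-engined → 19.1.2; g.v.w. 3.2 t → 19.1.2.2. Scheduled 33%. Quintara agreement on 19.3.1.1: 19.1.2.2 not covered. → 33%.
Sum: 31% + 18% + 33% = 82%.

82%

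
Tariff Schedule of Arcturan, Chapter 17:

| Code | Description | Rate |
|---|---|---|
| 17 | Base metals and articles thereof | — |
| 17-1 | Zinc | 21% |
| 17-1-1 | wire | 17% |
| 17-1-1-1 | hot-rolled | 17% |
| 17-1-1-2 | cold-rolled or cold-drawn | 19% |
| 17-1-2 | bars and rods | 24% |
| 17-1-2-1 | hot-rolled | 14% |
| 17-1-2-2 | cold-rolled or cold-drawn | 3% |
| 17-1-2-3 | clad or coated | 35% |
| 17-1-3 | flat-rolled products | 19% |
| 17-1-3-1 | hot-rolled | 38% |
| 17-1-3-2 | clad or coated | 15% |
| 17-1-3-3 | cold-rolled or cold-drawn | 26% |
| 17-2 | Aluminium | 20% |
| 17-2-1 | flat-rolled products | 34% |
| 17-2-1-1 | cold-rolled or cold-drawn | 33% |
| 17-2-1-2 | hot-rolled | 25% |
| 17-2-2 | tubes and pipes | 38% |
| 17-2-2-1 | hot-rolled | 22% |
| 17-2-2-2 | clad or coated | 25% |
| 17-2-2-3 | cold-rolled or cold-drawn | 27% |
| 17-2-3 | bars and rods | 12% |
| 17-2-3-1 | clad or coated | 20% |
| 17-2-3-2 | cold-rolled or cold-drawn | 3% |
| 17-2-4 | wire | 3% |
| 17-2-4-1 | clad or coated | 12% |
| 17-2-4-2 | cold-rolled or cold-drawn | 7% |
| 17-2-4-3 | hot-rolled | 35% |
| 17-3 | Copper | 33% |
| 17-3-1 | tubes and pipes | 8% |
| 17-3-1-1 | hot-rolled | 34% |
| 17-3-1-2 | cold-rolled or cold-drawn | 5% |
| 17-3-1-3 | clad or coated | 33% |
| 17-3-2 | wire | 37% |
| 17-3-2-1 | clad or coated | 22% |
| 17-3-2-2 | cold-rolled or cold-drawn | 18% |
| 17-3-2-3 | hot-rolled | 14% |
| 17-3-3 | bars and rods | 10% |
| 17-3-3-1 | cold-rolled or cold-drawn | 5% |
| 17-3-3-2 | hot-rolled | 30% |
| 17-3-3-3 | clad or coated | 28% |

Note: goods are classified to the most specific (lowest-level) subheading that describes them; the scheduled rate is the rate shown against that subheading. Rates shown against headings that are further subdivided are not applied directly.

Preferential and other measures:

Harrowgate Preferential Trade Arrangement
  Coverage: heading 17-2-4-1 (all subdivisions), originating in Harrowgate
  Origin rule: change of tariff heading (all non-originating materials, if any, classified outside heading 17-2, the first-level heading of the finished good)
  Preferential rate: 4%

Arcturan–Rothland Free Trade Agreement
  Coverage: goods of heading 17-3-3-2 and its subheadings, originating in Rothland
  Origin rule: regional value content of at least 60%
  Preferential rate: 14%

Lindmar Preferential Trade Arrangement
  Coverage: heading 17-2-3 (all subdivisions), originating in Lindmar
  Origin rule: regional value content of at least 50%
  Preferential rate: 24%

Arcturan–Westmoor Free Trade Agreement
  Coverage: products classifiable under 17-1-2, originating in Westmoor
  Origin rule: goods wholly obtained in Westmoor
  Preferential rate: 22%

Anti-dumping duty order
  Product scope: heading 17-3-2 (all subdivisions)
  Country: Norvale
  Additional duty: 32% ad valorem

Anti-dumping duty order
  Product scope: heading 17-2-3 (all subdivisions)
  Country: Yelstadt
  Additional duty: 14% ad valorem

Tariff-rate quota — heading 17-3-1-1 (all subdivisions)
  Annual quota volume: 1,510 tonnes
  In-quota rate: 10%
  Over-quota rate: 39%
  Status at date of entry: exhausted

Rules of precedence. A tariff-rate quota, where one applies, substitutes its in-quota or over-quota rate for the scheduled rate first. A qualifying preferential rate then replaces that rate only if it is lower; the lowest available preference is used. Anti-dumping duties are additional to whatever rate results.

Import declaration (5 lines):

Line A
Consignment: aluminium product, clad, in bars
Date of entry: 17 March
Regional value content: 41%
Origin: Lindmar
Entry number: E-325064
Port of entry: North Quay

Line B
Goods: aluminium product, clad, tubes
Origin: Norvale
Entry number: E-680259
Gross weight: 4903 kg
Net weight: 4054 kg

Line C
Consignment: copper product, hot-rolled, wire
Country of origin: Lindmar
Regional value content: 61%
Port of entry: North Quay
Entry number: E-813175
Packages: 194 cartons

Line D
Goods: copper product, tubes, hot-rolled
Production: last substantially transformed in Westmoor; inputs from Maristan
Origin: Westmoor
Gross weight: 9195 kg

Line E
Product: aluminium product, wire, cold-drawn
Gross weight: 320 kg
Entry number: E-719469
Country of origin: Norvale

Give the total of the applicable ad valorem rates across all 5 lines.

105%

Line A: aluminium → 17-2; in bars → 17-2-3; clad → 17-2-3-1. Scheduled 20%. Lindmar agreement on 17-2-3: RVC < 50%. → 20%.
Line B: aluminium → 17-2; tubes → 17-2-2; clad → 17-2-2-2. Scheduled 25%. No special measure applies. → 25%.
Line C: copper → 17-3; wire → 17-3-2; hot-rolled → 17-3-2-3. Scheduled 14%. Lindmar agreement on 17-2-3: 17-3-2-3 not covered. → 14%.
Line D: copper → 17-3; tubes → 17-3-1; hot-rolled → 17-3-1-1. Scheduled 34%. quota on 17-3-1-1 exhausted → over-quota 39%; Westmoor agreement on 17-1-2: 17-3-1-1 not covered. → 39%.
Line E: aluminium → 17-2; wire → 17-2-4; cold-drawn → 17-2-4-2. Scheduled 7%. No special measure applies. → 7%.
Sum: 20% + 25% + 14% + 39% + 7% = 105%.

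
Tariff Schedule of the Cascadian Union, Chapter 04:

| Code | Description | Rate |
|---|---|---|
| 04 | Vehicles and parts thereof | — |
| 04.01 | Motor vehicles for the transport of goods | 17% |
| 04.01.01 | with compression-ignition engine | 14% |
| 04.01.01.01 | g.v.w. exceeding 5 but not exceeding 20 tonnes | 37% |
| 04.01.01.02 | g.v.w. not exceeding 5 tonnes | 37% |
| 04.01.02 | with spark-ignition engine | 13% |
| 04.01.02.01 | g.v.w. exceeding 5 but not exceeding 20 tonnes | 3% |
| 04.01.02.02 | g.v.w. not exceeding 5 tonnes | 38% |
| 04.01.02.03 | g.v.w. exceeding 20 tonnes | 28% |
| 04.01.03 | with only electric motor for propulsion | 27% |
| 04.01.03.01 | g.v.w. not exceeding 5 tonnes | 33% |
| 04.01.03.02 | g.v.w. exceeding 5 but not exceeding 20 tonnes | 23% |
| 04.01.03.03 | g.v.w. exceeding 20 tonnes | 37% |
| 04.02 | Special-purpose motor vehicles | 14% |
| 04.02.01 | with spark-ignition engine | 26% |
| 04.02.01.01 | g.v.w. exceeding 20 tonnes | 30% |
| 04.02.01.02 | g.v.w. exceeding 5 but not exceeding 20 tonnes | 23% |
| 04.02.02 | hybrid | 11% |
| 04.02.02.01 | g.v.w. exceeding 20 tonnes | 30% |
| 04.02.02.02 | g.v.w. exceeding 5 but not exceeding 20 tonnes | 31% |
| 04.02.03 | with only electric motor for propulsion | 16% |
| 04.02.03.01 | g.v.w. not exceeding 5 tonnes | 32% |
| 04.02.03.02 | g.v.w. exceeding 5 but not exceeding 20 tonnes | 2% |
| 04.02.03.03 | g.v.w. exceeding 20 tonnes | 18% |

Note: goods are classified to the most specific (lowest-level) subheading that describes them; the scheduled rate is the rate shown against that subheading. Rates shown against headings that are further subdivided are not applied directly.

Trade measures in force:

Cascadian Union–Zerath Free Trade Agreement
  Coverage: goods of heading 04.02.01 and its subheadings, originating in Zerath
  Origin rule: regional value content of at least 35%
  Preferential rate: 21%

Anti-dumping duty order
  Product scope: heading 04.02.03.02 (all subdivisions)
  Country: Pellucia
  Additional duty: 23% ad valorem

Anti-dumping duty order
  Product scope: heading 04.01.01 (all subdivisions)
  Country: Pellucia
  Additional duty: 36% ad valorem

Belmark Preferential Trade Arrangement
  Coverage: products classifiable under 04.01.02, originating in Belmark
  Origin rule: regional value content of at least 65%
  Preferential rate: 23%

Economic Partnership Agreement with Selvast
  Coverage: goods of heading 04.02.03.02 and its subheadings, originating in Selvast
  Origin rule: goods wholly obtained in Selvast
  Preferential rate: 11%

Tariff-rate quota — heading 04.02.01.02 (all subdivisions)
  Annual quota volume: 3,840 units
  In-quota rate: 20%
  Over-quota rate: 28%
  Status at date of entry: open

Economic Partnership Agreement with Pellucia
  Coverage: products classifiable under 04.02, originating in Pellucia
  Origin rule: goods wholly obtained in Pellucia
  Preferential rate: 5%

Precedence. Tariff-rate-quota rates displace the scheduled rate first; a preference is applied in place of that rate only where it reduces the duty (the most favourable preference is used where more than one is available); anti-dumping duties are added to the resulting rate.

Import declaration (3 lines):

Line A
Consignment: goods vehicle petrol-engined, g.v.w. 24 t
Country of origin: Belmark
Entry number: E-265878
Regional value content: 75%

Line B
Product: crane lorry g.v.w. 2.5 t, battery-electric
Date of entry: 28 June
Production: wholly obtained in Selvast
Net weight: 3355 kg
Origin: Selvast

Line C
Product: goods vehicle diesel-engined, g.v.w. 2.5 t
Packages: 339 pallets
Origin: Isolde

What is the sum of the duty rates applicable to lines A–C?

92%

Line A: goods vehicle → 04.01; petrol-engined → 04.01.02; g.v.w. 24 t → 04.01.02.03. Scheduled 28%. Belmark agreement on 04.01.02: RVC ≥ 65% → 23% available; preferential 23%. → 23%.
Line B: crane lorry → 04.02; battery-electric → 04.02.03; g.v.w. 2.5 t → 04.02.03.01. Scheduled 32%. Selvast agreement on 04.02.03.02: 04.02.03.01 not covered. → 32%.
Line C: goods vehicle → 04.01; diesel-engined → 04.01.01; g.v.w. 2.5 t → 04.01.01.02. Scheduled 37%. No special measure applies. → 37%.
Sum: 23% + 32% + 37% = 92%.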